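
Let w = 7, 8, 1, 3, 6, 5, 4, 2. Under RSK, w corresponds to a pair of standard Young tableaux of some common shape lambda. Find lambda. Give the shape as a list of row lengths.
Row-insert each entry into an empty tableau.

After inserting 7: P = [[7]].
After inserting 8: P = [[7, 8]].
After inserting 1: P = [[1, 8], [7]].
After inserting 3: P = [[1, 3], [7, 8]].
After inserting 6: P = [[1, 3, 6], [7, 8]].
After inserting 5: P = [[1, 3, 5], [6, 8], [7]].
After inserting 4: P = [[1, 3, 4], [5, 8], [6], [7]].
After inserting 2: P = [[1, 2, 4], [3, 8], [5], [6], [7]].

The final insertion tableau P = [[1, 2, 4], [3, 8], [5], [6], [7]] has shape [3, 2, 1, 1, 1].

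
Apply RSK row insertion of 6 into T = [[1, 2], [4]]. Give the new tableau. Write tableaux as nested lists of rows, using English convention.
6 is larger than every entry of row 1, so it is appended to row 1. The new tableau is [[1, 2, 6], [4]].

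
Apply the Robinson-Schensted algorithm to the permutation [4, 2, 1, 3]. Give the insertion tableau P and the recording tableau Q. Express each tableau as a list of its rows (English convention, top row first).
Insert each entry of the permutation into P by Schensted row insertion, recording in Q the position of each new cell.

Insert 4: appended to row 1. P = [[4]].
Insert 2: 2 bumps 4 from row 1; 4 starts row 2. P = [[2], [4]].
Insert 1: 1 bumps 2 from row 1; 2 bumps 4 from row 2; 4 starts row 3. P = [[1], [2], [4]].
Insert 3: appended to row 1. P = [[1, 3], [2], [4]].

So P = [[1, 3], [2], [4]], Q = [[1, 4], [2], [3]].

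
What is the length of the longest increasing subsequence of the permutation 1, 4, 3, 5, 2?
3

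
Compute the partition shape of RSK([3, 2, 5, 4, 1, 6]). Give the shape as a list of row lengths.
[3, 2, 1]

Row-insert each entry into an empty tableau.

After inserting 3: P = [[3]].
After inserting 2: P = [[2], [3]].
After inserting 5: P = [[2, 5], [3]].
After inserting 4: P = [[2, 4], [3, 5]].
After inserting 1: P = [[1, 4], [2, 5], [3]].
After inserting 6: P = [[1, 4, 6], [2, 5], [3]].

The final insertion tableau P = [[1, 4, 6], [2, 5], [3]] has shape [3, 2, 1].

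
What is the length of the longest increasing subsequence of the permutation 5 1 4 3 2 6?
3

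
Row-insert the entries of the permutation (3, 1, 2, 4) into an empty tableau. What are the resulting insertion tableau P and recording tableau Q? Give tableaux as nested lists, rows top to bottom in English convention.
P = [[1, 2, 4], [3]], Q = [[1, 3, 4], [2]]

Insert each entry of the permutation into P by Schensted row insertion, recording in Q the position of each new cell.

Insert 3: appended to row 1. P = [[3]].
Insert 1: 1 bumps 3 from row 1; 3 starts row 2. P = [[1], [3]].
Insert 2: appended to row 1. P = [[1, 2], [3]].
Insert 4: appended to row 1. P = [[1, 2, 4], [3]].

So P = [[1, 2, 4], [3]], Q = [[1, 3, 4], [2]].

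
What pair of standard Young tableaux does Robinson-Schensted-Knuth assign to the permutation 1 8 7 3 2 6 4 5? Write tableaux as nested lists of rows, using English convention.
P = [[1, 2, 4, 5], [3, 6], [7], [8]], Q = [[1, 2, 6, 8], [3, 7], [4], [5]]

Insert each entry of the permutation into P by Schensted row insertion, recording in Q the position of each new cell.

Insert 1: appended to row 1. P = [[1]], Q = [[1]].
Insert 8: appended to row 1. P = [[1, 8]], Q = [[1, 2]].
Insert 7: 7 bumps 8 from row 1; 8 starts row 2. P = [[1, 7], [8]], Q = [[1, 2], [3]].
Insert 3: 3 bumps 7 from row 1; 7 bumps 8 from row 2; 8 starts row 3. P = [[1, 3], [7], [8]], Q = [[1, 2], [3], [4]].
Insert 2: 2 bumps 3 from row 1; 3 bumps 7 from row 2; 7 bumps 8 from row 3; 8 starts row 4. P = [[1, 2], [3], [7], [8]], Q = [[1, 2], [3], [4], [5]].
Insert 6: appended to row 1. P = [[1, 2, 6], [3], [7], [8]], Q = [[1, 2, 6], [3], [4], [5]].
Insert 4: 4 bumps 6 from row 1; 6 appends to row 2. P = [[1, 2, 4], [3, 6], [7], [8]], Q = [[1, 2, 6], [3, 7], [4], [5]].
Insert 5: appended to row 1. P = [[1, 2, 4, 5], [3, 6], [7], [8]], Q = [[1, 2, 6, 8], [3, 7], [4], [5]].

So P = [[1, 2, 4, 5], [3, 6], [7], [8]], Q = [[1, 2, 6, 8], [3, 7], [4], [5]].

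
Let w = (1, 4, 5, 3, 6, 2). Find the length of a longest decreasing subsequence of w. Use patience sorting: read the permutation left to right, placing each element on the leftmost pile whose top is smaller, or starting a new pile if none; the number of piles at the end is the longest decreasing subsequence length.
3

1: new pile. tops = [1]
4: onto pile 1 (replacing 1). tops = [4]
5: onto pile 1 (replacing 4). tops = [5]
3: new pile. tops = [5, 3]
6: onto pile 1 (replacing 5). tops = [6, 3]
2: new pile. tops = [6, 3, 2]

3 piles, so the longest decreasing subsequence has length 3.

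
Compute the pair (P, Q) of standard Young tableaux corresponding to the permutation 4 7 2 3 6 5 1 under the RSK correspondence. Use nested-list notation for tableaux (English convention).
P = [[1, 3, 5], [2, 6], [4], [7]], Q = [[1, 2, 5], [3, 4], [6], [7]]

Insert each entry of the permutation into P by Schensted row insertion, recording in Q the position of each new cell.

Insert 4: appended to row 1. P = [[4]], Q = [[1]].
Insert 7: appended to row 1. P = [[4, 7]], Q = [[1, 2]].
Insert 2: 2 bumps 4 from row 1; 4 starts row 2. P = [[2, 7], [4]], Q = [[1, 2], [3]].
Insert 3: 3 bumps 7 from row 1; 7 appends to row 2. P = [[2, 3], [4, 7]], Q = [[1, 2], [3, 4]].
Insert 6: appended to row 1. P = [[2, 3, 6], [4, 7]], Q = [[1, 2, 5], [3, 4]].
Insert 5: 5 bumps 6 from row 1; 6 bumps 7 from row 2; 7 starts row 3. P = [[2, 3, 5], [4, 6], [7]], Q = [[1, 2, 5], [3, 4], [6]].
Insert 1: 1 bumps 2 from row 1; 2 bumps 4 from row 2; 4 bumps 7 from row 3; 7 starts row 4. P = [[1, 3, 5], [2, 6], [4], [7]], Q = [[1, 2, 5], [3, 4], [6], [7]].

So P = [[1, 3, 5], [2, 6], [4], [7]], Q = [[1, 2, 5], [3, 4], [6], [7]].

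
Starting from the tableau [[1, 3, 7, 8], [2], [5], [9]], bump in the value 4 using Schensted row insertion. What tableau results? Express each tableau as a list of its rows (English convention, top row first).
In row 1, 4 replaces 7 (the leftmost entry greater than 4); 7 is bumped to row 2. 7 is appended to row 2. The new tableau is [[1, 3, 4, 8], [2, 7], [5], [9]].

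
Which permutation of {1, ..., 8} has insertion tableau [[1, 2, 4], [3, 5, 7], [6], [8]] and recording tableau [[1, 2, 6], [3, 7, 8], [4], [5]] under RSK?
3 8 6 5 1 7 2 4

Reverse the RSK construction: for i from n down to 1, find the cell of Q containing i, remove the entry at that cell from P, and reverse-bump it up through P; the value ejected from row 1 is w(i).

Step i=8: Q has 8 at row 2, column 3; remove 7 from row 2 of P and reverse-bump: 7 enters row 1 and ejects 4. So w(8) = 4. P is now [[1, 2, 7], [3, 5], [6], [8]].
Step i=7: Q has 7 at row 2, column 2; remove 5 from row 2 of P and reverse-bump: 5 enters row 1 and ejects 2. So w(7) = 2. P is now [[1, 5, 7], [3], [6], [8]].
Step i=6: Q has 6 at row 1, column 3; remove that cell from P, ejecting 7. So w(6) = 7. P is now [[1, 5], [3], [6], [8]].
Step i=5: Q has 5 at row 4, column 1; remove 8 from row 4 of P and reverse-bump: 8 enters row 3 and ejects 6; 6 enters row 2 and ejects 3; 3 enters row 1 and ejects 1. So w(5) = 1. P is now [[3, 5], [6], [8]].
Step i=4: Q has 4 at row 3, column 1; remove 8 from row 3 of P and reverse-bump: 8 enters row 2 and ejects 6; 6 enters row 1 and ejects 5. So w(4) = 5. P is now [[3, 6], [8]].
Step i=3: Q has 3 at row 2, column 1; remove 8 from row 2 of P and reverse-bump: 8 enters row 1 and ejects 6. So w(3) = 6. P is now [[3, 8]].
Step i=2: Q has 2 at row 1, column 2; remove that cell from P, ejecting 8. So w(2) = 8. P is now [[3]].
Step i=1: Q has 1 at row 1, column 1; remove that cell from P, ejecting 3. So w(1) = 3. P is now [].

So w = 3 8 6 5 1 7 2 4.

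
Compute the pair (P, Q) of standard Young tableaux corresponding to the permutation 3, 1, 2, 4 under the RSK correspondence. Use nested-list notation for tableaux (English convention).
Insert each entry of the permutation into P by Schensted row insertion, recording in Q the position of each new cell.

Insert 3: appended to row 1. P = [[3]].
Insert 1: 1 bumps 3 from row 1; 3 starts row 2. P = [[1], [3]].
Insert 2: appended to row 1. P = [[1, 2], [3]].
Insert 4: appended to row 1. P = [[1, 2, 4], [3]].

So P = [[1, 2, 4], [3]], Q = [[1, 3, 4], [2]].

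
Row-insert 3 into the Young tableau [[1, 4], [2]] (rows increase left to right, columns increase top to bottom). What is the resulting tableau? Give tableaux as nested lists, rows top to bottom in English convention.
[[1, 3], [2, 4]]

In row 1, 3 replaces 4 (the leftmost entry greater than 3); 4 is bumped to row 2. 4 is appended to row 2. The new tableau is [[1, 3], [2, 4]].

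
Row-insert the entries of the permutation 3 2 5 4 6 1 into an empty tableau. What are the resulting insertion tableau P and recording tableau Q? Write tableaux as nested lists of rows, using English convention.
Insert each entry of the permutation into P by Schensted row insertion, recording in Q the position of each new cell.

Insert 3: appended to row 1. P = [[3]].
Insert 2: 2 bumps 3 from row 1; 3 starts row 2. P = [[2], [3]].
Insert 5: appended to row 1. P = [[2, 5], [3]].
Insert 4: 4 bumps 5 from row 1; 5 appends to row 2. P = [[2, 4], [3, 5]].
Insert 6: appended to row 1. P = [[2, 4, 6], [3, 5]].
Insert 1: 1 bumps 2 from row 1; 2 bumps 3 from row 2; 3 starts row 3. P = [[1, 4, 6], [2, 5], [3]].

So P = [[1, 4, 6], [2, 5], [3]], Q = [[1, 3, 5], [2, 4], [6]].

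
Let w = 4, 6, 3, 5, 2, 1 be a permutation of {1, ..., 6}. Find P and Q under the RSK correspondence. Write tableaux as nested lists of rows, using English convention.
P = [[1, 5], [2, 6], [3], [4]], Q = [[1, 2], [3, 4], [5], [6]]

Insert each entry of the permutation into P by Schensted row insertion, recording in Q the position of each new cell.

Insert 4: appended to row 1. P = [[4]], Q = [[1]].
Insert 6: appended to row 1. P = [[4, 6]], Q = [[1, 2]].
Insert 3: 3 bumps 4 from row 1; 4 starts row 2. P = [[3, 6], [4]], Q = [[1, 2], [3]].
Insert 5: 5 bumps 6 from row 1; 6 appends to row 2. P = [[3, 5], [4, 6]], Q = [[1, 2], [3, 4]].
Insert 2: 2 bumps 3 from row 1; 3 bumps 4 from row 2; 4 starts row 3. P = [[2, 5], [3, 6], [4]], Q = [[1, 2], [3, 4], [5]].
Insert 1: 1 bumps 2 from row 1; 2 bumps 3 from row 2; 3 bumps 4 from row 3; 4 starts row 4. P = [[1, 5], [2, 6], [3], [4]], Q = [[1, 2], [3, 4], [5], [6]].

So P = [[1, 5], [2, 6], [3], [4]], Q = [[1, 2], [3, 4], [5], [6]].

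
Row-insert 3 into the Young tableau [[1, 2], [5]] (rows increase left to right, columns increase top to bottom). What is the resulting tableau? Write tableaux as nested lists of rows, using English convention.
[[1, 2, 3], [5]]

3 is larger than every entry of row 1, so it is appended to row 1. The new tableau is [[1, 2, 3], [5]].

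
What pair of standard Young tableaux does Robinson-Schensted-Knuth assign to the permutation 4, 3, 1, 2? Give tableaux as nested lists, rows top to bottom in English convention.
Insert each entry of the permutation into P by Schensted row insertion, recording in Q the position of each new cell.

Insert 4: appended to row 1. P = [[4]].
Insert 3: 3 bumps 4 from row 1; 4 starts row 2. P = [[3], [4]].
Insert 1: 1 bumps 3 from row 1; 3 bumps 4 from row 2; 4 starts row 3. P = [[1], [3], [4]].
Insert 2: appended to row 1. P = [[1, 2], [3], [4]].

So P = [[1, 2], [3], [4]], Q = [[1, 4], [2], [3]].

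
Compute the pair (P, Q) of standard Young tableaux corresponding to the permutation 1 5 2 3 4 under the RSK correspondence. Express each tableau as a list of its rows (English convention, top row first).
Insert each entry of the permutation into P by Schensted row insertion, recording in Q the position of each new cell.

Insert 1: appended to row 1. P = [[1]], Q = [[1]].
Insert 5: appended to row 1. P = [[1, 5]], Q = [[1, 2]].
Insert 2: 2 bumps 5 from row 1; 5 starts row 2. P = [[1, 2], [5]], Q = [[1, 2], [3]].
Insert 3: appended to row 1. P = [[1, 2, 3], [5]], Q = [[1, 2, 4], [3]].
Insert 4: appended to row 1. P = [[1, 2, 3, 4], [5]], Q = [[1, 2, 4, 5], [3]].

So P = [[1, 2, 3, 4], [5]], Q = [[1, 2, 4, 5], [3]].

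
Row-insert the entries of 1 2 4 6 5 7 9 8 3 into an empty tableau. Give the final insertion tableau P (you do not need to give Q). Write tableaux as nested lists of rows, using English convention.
P = [[1, 2, 3, 5, 7, 8], [4, 9], [6]]

Insert 1: appended to row 1. P = [[1]].
Insert 2: appended to row 1. P = [[1, 2]].
Insert 4: appended to row 1. P = [[1, 2, 4]].
Insert 6: appended to row 1. P = [[1, 2, 4, 6]].
Insert 5: 5 bumps 6 from row 1; 6 starts row 2. P = [[1, 2, 4, 5], [6]].
Insert 7: appended to row 1. P = [[1, 2, 4, 5, 7], [6]].
Insert 9: appended to row 1. P = [[1, 2, 4, 5, 7, 9], [6]].
Insert 8: 8 bumps 9 from row 1; 9 appends to row 2. P = [[1, 2, 4, 5, 7, 8], [6, 9]].
Insert 3: 3 bumps 4 from row 1; 4 bumps 6 from row 2; 6 starts row 3. P = [[1, 2, 3, 5, 7, 8], [4, 9], [6]].

So P = [[1, 2, 3, 5, 7, 8], [4, 9], [6]].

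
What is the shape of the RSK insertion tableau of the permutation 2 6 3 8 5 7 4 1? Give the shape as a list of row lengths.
Row-insert each entry into an empty tableau.

After inserting 2: P = [[2]].
After inserting 6: P = [[2, 6]].
After inserting 3: P = [[2, 3], [6]].
After inserting 8: P = [[2, 3, 8], [6]].
After inserting 5: P = [[2, 3, 5], [6, 8]].
After inserting 7: P = [[2, 3, 5, 7], [6, 8]].
After inserting 4: P = [[2, 3, 4, 7], [5, 8], [6]].
After inserting 1: P = [[1, 3, 4, 7], [2, 8], [5], [6]].

The final insertion tableau P = [[1, 3, 4, 7], [2, 8], [5], [6]] has shape [4, 2, 1, 1].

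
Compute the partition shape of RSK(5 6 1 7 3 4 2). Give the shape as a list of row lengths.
Row-insert each entry into an empty tableau.

After inserting 5: P = [[5]].
After inserting 6: P = [[5, 6]].
After inserting 1: P = [[1, 6], [5]].
After inserting 7: P = [[1, 6, 7], [5]].
After inserting 3: P = [[1, 3, 7], [5, 6]].
After inserting 4: P = [[1, 3, 4], [5, 6, 7]].
After inserting 2: P = [[1, 2, 4], [3, 6, 7], [5]].

The final insertion tableau P = [[1, 2, 4], [3, 6, 7], [5]] has shape [3, 3, 1].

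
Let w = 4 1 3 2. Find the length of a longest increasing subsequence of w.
2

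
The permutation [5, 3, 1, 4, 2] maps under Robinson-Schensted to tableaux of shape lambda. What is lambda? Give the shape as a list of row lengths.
Row-insert each entry into an empty tableau.

After inserting 5: P = [[5]].
After inserting 3: P = [[3], [5]].
After inserting 1: P = [[1], [3], [5]].
After inserting 4: P = [[1, 4], [3], [5]].
After inserting 2: P = [[1, 2], [3, 4], [5]].

The final insertion tableau P = [[1, 2], [3, 4], [5]] has shape [2, 2, 1].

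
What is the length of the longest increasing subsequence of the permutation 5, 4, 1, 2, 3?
3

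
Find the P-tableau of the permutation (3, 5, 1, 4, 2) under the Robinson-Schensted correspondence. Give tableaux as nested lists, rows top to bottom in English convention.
P = [[1, 2], [3, 4], [5]]

Insert 3: appended to row 1. P = [[3]].
Insert 5: appended to row 1. P = [[3, 5]].
Insert 1: 1 bumps 3 from row 1; 3 starts row 2. P = [[1, 5], [3]].
Insert 4: 4 bumps 5 from row 1; 5 appends to row 2. P = [[1, 4], [3, 5]].
Insert 2: 2 bumps 4 from row 1; 4 bumps 5 from row 2; 5 starts row 3. P = [[1, 2], [3, 4], [5]].

So P = [[1, 2], [3, 4], [5]].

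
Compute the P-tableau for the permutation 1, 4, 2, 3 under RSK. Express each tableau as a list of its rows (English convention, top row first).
Insert 1: appended to row 1. P = [[1]].
Insert 4: appended to row 1. P = [[1, 4]].
Insert 2: 2 bumps 4 from row 1; 4 starts row 2. P = [[1, 2], [4]].
Insert 3: appended to row 1. P = [[1, 2, 3], [4]].

So P = [[1, 2, 3], [4]].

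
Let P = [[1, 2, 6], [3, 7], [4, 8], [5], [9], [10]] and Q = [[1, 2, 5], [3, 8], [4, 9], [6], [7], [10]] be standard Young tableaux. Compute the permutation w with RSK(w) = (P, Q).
1 10 9 5 8 4 3 7 6 2

Reverse RSK: for i = n, n-1, ..., 1, locate i in Q, remove the corresponding corner cell from P, and reverse-bump its entry up through P; the value ejected from row 1 is w(i).

So w = 1 10 9 5 8 4 3 7 6 2.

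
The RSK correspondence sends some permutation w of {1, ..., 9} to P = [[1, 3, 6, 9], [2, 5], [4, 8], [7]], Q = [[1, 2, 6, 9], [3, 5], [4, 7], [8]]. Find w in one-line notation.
7 8 4 2 5 6 3 1 9

Reverse the RSK construction: for i from n down to 1, find the cell of Q containing i, remove the entry at that cell from P, and reverse-bump it up through P; the value ejected from row 1 is w(i).

Step i=9: Q has 9 at row 1, column 4; remove that cell from P, ejecting 9. So w(9) = 9. P is now [[1, 3, 6], [2, 5], [4, 8], [7]].
Step i=8: Q has 8 at row 4, column 1; remove 7 from row 4 of P and reverse-bump: 7 enters row 3 and ejects 4; 4 enters row 2 and ejects 2; 2 enters row 1 and ejects 1. So w(8) = 1. P is now [[2, 3, 6], [4, 5], [7, 8]].
Step i=7: Q has 7 at row 3, column 2; remove 8 from row 3 of P and reverse-bump: 8 enters row 2 and ejects 5; 5 enters row 1 and ejects 3. So w(7) = 3. P is now [[2, 5, 6], [4, 8], [7]].
Step i=6: Q has 6 at row 1, column 3; remove that cell from P, ejecting 6. So w(6) = 6. P is now [[2, 5], [4, 8], [7]].
Step i=5: Q has 5 at row 2, column 2; remove 8 from row 2 of P and reverse-bump: 8 enters row 1 and ejects 5. So w(5) = 5. P is now [[2, 8], [4], [7]].
Step i=4: Q has 4 at row 3, column 1; remove 7 from row 3 of P and reverse-bump: 7 enters row 2 and ejects 4; 4 enters row 1 and ejects 2. So w(4) = 2. P is now [[4, 8], [7]].
Step i=3: Q has 3 at row 2, column 1; remove 7 from row 2 of P and reverse-bump: 7 enters row 1 and ejects 4. So w(3) = 4. P is now [[7, 8]].
Step i=2: Q has 2 at row 1, column 2; remove that cell from P, ejecting 8. So w(2) = 8. P is now [[7]].
Step i=1: Q has 1 at row 1, column 1; remove that cell from P, ejecting 7. So w(1) = 7. P is now [].

So w = 7 8 4 2 5 6 3 1 9.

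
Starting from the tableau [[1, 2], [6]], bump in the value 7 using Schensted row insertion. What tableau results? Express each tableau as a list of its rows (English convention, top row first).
[[1, 2, 7], [6]]

7 is larger than every entry of row 1, so it is appended to row 1. The new tableau is [[1, 2, 7], [6]].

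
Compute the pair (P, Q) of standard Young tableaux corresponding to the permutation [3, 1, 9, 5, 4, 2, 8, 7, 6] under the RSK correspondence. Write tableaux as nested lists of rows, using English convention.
P = [[1, 2, 6], [3, 4, 7], [5, 8], [9]], Q = [[1, 3, 7], [2, 4, 8], [5, 9], [6]]

Insert each entry of the permutation into P by Schensted row insertion, recording in Q the position of each new cell.

Insert 3: appended to row 1. P = [[3]], Q = [[1]].
Insert 1: 1 bumps 3 from row 1; 3 starts row 2. P = [[1], [3]], Q = [[1], [2]].
Insert 9: appended to row 1. P = [[1, 9], [3]], Q = [[1, 3], [2]].
Insert 5: 5 bumps 9 from row 1; 9 appends to row 2. P = [[1, 5], [3, 9]], Q = [[1, 3], [2, 4]].
Insert 4: 4 bumps 5 from row 1; 5 bumps 9 from row 2; 9 starts row 3. P = [[1, 4], [3, 5], [9]], Q = [[1, 3], [2, 4], [5]].
Insert 2: 2 bumps 4 from row 1; 4 bumps 5 from row 2; 5 bumps 9 from row 3; 9 starts row 4. P = [[1, 2], [3, 4], [5], [9]], Q = [[1, 3], [2, 4], [5], [6]].
Insert 8: appended to row 1. P = [[1, 2, 8], [3, 4], [5], [9]], Q = [[1, 3, 7], [2, 4], [5], [6]].
Insert 7: 7 bumps 8 from row 1; 8 appends to row 2. P = [[1, 2, 7], [3, 4, 8], [5], [9]], Q = [[1, 3, 7], [2, 4, 8], [5], [6]].
Insert 6: 6 bumps 7 from row 1; 7 bumps 8 from row 2; 8 appends to row 3. P = [[1, 2, 6], [3, 4, 7], [5, 8], [9]], Q = [[1, 3, 7], [2, 4, 8], [5, 9], [6]].

So P = [[1, 2, 6], [3, 4, 7], [5, 8], [9]], Q = [[1, 3, 7], [2, 4, 8], [5, 9], [6]].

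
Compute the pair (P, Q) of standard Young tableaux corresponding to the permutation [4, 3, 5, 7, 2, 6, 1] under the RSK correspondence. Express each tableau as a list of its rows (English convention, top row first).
P = [[1, 5, 6], [2, 7], [3], [4]], Q = [[1, 3, 4], [2, 6], [5], [7]]

Insert each entry of the permutation into P by Schensted row insertion, recording in Q the position of each new cell.

Insert 4: appended to row 1. P = [[4]], Q = [[1]].
Insert 3: 3 bumps 4 from row 1; 4 starts row 2. P = [[3], [4]], Q = [[1], [2]].
Insert 5: appended to row 1. P = [[3, 5], [4]], Q = [[1, 3], [2]].
Insert 7: appended to row 1. P = [[3, 5, 7], [4]], Q = [[1, 3, 4], [2]].
Insert 2: 2 bumps 3 from row 1; 3 bumps 4 from row 2; 4 starts row 3. P = [[2, 5, 7], [3], [4]], Q = [[1, 3, 4], [2], [5]].
Insert 6: 6 bumps 7 from row 1; 7 appends to row 2. P = [[2, 5, 6], [3, 7], [4]], Q = [[1, 3, 4], [2, 6], [5]].
Insert 1: 1 bumps 2 from row 1; 2 bumps 3 from row 2; 3 bumps 4 from row 3; 4 starts row 4. P = [[1, 5, 6], [2, 7], [3], [4]], Q = [[1, 3, 4], [2, 6], [5], [7]].

So P = [[1, 5, 6], [2, 7], [3], [4]], Q = [[1, 3, 4], [2, 6], [5], [7]].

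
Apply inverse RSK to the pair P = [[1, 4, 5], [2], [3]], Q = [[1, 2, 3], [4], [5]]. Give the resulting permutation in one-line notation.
3 4 5 2 1

Reverse the RSK construction: for i from n down to 1, find the cell of Q containing i, remove the entry at that cell from P, and reverse-bump it up through P; the value ejected from row 1 is w(i).

Step i=5: Q has 5 at row 3, column 1; remove 3 from row 3 of P and reverse-bump: 3 enters row 2 and ejects 2; 2 enters row 1 and ejects 1. So w(5) = 1. P is now [[2, 4, 5], [3]].
Step i=4: Q has 4 at row 2, column 1; remove 3 from row 2 of P and reverse-bump: 3 enters row 1 and ejects 2. So w(4) = 2. P is now [[3, 4, 5]].
Step i=3: Q has 3 at row 1, column 3; remove that cell from P, ejecting 5. So w(3) = 5. P is now [[3, 4]].
Step i=2: Q has 2 at row 1, column 2; remove that cell from P, ejecting 4. So w(2) = 4. P is now [[3]].
Step i=1: Q has 1 at row 1, column 1; remove that cell from P, ejecting 3. So w(1) = 3. P is now [].

So w = 3 4 5 2 1.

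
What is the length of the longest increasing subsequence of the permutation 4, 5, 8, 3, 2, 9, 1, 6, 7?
4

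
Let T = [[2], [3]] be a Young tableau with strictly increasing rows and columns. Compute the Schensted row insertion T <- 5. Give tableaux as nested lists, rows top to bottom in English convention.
5 is larger than every entry of row 1, so it is appended to row 1. The new tableau is [[2, 5], [3]].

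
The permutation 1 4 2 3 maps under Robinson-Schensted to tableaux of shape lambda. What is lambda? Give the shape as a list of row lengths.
Row-insert each entry into an empty tableau.

After inserting 1: P = [[1]].
After inserting 4: P = [[1, 4]].
After inserting 2: P = [[1, 2], [4]].
After inserting 3: P = [[1, 2, 3], [4]].

The final insertion tableau P = [[1, 2, 3], [4]] has shape [3, 1].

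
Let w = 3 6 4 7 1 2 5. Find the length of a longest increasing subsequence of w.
3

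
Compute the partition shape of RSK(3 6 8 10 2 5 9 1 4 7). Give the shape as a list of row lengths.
[4, 3, 3]

Row-insert each entry into an empty tableau.

After inserting 3: P = [[3]].
After inserting 6: P = [[3, 6]].
After inserting 8: P = [[3, 6, 8]].
After inserting 10: P = [[3, 6, 8, 10]].
After inserting 2: P = [[2, 6, 8, 10], [3]].
After inserting 5: P = [[2, 5, 8, 10], [3, 6]].
After inserting 9: P = [[2, 5, 8, 9], [3, 6, 10]].
After inserting 1: P = [[1, 5, 8, 9], [2, 6, 10], [3]].
After inserting 4: P = [[1, 4, 8, 9], [2, 5, 10], [3, 6]].
After inserting 7: P = [[1, 4, 7, 9], [2, 5, 8], [3, 6, 10]].

The final insertion tableau P = [[1, 4, 7, 9], [2, 5, 8], [3, 6, 10]] has shape [4, 3, 3].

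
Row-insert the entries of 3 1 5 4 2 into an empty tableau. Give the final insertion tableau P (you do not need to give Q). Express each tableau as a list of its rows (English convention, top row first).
P = [[1, 2], [3, 4], [5]]

After inserting 3: P = [[3]].
After inserting 1: P = [[1], [3]].
After inserting 5: P = [[1, 5], [3]].
After inserting 4: P = [[1, 4], [3, 5]].
After inserting 2: P = [[1, 2], [3, 4], [5]].

So P = [[1, 2], [3, 4], [5]].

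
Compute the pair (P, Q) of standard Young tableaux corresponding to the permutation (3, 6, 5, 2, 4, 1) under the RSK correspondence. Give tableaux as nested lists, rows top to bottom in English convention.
Insert each entry of the permutation into P by Schensted row insertion, recording in Q the position of each new cell.

Insert 3: appended to row 1. P = [[3]].
Insert 6: appended to row 1. P = [[3, 6]].
Insert 5: 5 bumps 6 from row 1; 6 starts row 2. P = [[3, 5], [6]].
Insert 2: 2 bumps 3 from row 1; 3 bumps 6 from row 2; 6 starts row 3. P = [[2, 5], [3], [6]].
Insert 4: 4 bumps 5 from row 1; 5 appends to row 2. P = [[2, 4], [3, 5], [6]].
Insert 1: 1 bumps 2 from row 1; 2 bumps 3 from row 2; 3 bumps 6 from row 3; 6 starts row 4. P = [[1, 4], [2, 5], [3], [6]].

So P = [[1, 4], [2, 5], [3], [6]], Q = [[1, 2], [3, 5], [4], [6]].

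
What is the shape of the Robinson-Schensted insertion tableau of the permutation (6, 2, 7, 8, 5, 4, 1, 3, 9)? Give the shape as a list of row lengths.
[4, 2, 2, 1]

Row-insert each entry into an empty tableau.

After inserting 6: P = [[6]].
After inserting 2: P = [[2], [6]].
After inserting 7: P = [[2, 7], [6]].
After inserting 8: P = [[2, 7, 8], [6]].
After inserting 5: P = [[2, 5, 8], [6, 7]].
After inserting 4: P = [[2, 4, 8], [5, 7], [6]].
After inserting 1: P = [[1, 4, 8], [2, 7], [5], [6]].
After inserting 3: P = [[1, 3, 8], [2, 4], [5, 7], [6]].
After inserting 9: P = [[1, 3, 8, 9], [2, 4], [5, 7], [6]].

The final insertion tableau P = [[1, 3, 8, 9], [2, 4], [5, 7], [6]] has shape [4, 2, 2, 1].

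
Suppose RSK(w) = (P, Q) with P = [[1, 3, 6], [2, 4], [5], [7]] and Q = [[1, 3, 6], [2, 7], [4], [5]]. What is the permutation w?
7 2 5 4 1 6 3

Reverse the RSK construction: for i from n down to 1, find the cell of Q containing i, remove the entry at that cell from P, and reverse-bump it up through P; the value ejected from row 1 is w(i).

Step i=7: Q has 7 at row 2, column 2; remove 4 from row 2 of P and reverse-bump: 4 enters row 1 and ejects 3. So w(7) = 3. P is now [[1, 4, 6], [2], [5], [7]].
Step i=6: Q has 6 at row 1, column 3; remove that cell from P, ejecting 6. So w(6) = 6. P is now [[1, 4], [2], [5], [7]].
Step i=5: Q has 5 at row 4, column 1; remove 7 from row 4 of P and reverse-bump: 7 enters row 3 and ejects 5; 5 enters row 2 and ejects 2; 2 enters row 1 and ejects 1. So w(5) = 1. P is now [[2, 4], [5], [7]].
Step i=4: Q has 4 at row 3, column 1; remove 7 from row 3 of P and reverse-bump: 7 enters row 2 and ejects 5; 5 enters row 1 and ejects 4. So w(4) = 4. P is now [[2, 5], [7]].
Step i=3: Q has 3 at row 1, column 2; remove that cell from P, ejecting 5. So w(3) = 5. P is now [[2], [7]].
Step i=2: Q has 2 at row 2, column 1; remove 7 from row 2 of P and reverse-bump: 7 enters row 1 and ejects 2. So w(2) = 2. P is now [[7]].
Step i=1: Q has 1 at row 1, column 1; remove that cell from P, ejecting 7. So w(1) = 7. P is now [].

So w = 7 2 5 4 1 6 3.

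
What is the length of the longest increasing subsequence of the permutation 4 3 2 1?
1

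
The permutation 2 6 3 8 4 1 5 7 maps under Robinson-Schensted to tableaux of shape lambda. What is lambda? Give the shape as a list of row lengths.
Row-insert each entry into an empty tableau.

After inserting 2: P = [[2]].
After inserting 6: P = [[2, 6]].
After inserting 3: P = [[2, 3], [6]].
After inserting 8: P = [[2, 3, 8], [6]].
After inserting 4: P = [[2, 3, 4], [6, 8]].
After inserting 1: P = [[1, 3, 4], [2, 8], [6]].
After inserting 5: P = [[1, 3, 4, 5], [2, 8], [6]].
After inserting 7: P = [[1, 3, 4, 5, 7], [2, 8], [6]].

The final insertion tableau P = [[1, 3, 4, 5, 7], [2, 8], [6]] has shape [5, 2, 1].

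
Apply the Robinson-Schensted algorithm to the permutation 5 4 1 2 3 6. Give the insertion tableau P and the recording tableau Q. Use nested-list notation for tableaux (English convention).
Insert each entry of the permutation into P by Schensted row insertion, recording in Q the position of each new cell.

After inserting 5: P = [[5]].
After inserting 4: P = [[4], [5]].
After inserting 1: P = [[1], [4], [5]].
After inserting 2: P = [[1, 2], [4], [5]].
After inserting 3: P = [[1, 2, 3], [4], [5]].
After inserting 6: P = [[1, 2, 3, 6], [4], [5]].

So P = [[1, 2, 3, 6], [4], [5]], Q = [[1, 4, 5, 6], [2], [3]].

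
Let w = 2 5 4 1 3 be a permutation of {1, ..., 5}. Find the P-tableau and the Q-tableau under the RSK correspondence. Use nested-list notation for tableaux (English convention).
P = [[1, 3], [2, 4], [5]], Q = [[1, 2], [3, 5], [4]]

Insert each entry of the permutation into P by Schensted row insertion, recording in Q the position of each new cell.

Insert 2: appended to row 1. P = [[2]].
Insert 5: appended to row 1. P = [[2, 5]].
Insert 4: 4 bumps 5 from row 1; 5 starts row 2. P = [[2, 4], [5]].
Insert 1: 1 bumps 2 from row 1; 2 bumps 5 from row 2; 5 starts row 3. P = [[1, 4], [2], [5]].
Insert 3: 3 bumps 4 from row 1; 4 appends to row 2. P = [[1, 3], [2, 4], [5]].

So P = [[1, 3], [2, 4], [5]], Q = [[1, 2], [3, 5], [4]].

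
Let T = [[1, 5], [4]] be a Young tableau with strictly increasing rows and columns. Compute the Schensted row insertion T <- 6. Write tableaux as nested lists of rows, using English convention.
6 is larger than every entry of row 1, so it is appended to row 1. The new tableau is [[1, 5, 6], [4]].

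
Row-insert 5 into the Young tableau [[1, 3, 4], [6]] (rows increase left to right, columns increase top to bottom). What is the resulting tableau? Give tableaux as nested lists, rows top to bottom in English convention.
[[1, 3, 4, 5], [6]]

5 is larger than every entry of row 1, so it is appended to row 1. The new tableau is [[1, 3, 4, 5], [6]].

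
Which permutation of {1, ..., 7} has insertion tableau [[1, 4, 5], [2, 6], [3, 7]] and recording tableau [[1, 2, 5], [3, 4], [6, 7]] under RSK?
3 7 2 4 6 1 5

Reverse RSK: for i = n, n-1, ..., 1, locate i in Q, remove the corresponding corner cell from P, and reverse-bump its entry up through P; the value ejected from row 1 is w(i).

So w = 3 7 2 4 6 1 5.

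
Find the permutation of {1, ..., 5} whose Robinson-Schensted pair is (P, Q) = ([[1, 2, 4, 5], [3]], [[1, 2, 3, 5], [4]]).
Reverse RSK: for i = n, n-1, ..., 1, locate i in Q, remove the corresponding corner cell from P, and reverse-bump its entry up through P; the value ejected from row 1 is w(i).

So w = 1 3 4 2 5.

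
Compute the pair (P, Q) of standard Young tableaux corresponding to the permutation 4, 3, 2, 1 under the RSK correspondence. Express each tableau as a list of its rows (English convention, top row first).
P = [[1], [2], [3], [4]], Q = [[1], [2], [3], [4]]

Insert each entry of the permutation into P by Schensted row insertion, recording in Q the position of each new cell.

After inserting 4: P = [[4]].
After inserting 3: P = [[3], [4]].
After inserting 2: P = [[2], [3], [4]].
After inserting 1: P = [[1], [2], [3], [4]].

So P = [[1], [2], [3], [4]], Q = [[1], [2], [3], [4]].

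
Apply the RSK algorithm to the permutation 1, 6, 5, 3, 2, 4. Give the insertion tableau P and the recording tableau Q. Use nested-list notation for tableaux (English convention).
P = [[1, 2, 4], [3], [5], [6]], Q = [[1, 2, 6], [3], [4], [5]]

Insert each entry of the permutation into P by Schensted row insertion, recording in Q the position of each new cell.

Insert 1: appended to row 1. P = [[1]].
Insert 6: appended to row 1. P = [[1, 6]].
Insert 5: 5 bumps 6 from row 1; 6 starts row 2. P = [[1, 5], [6]].
Insert 3: 3 bumps 5 from row 1; 5 bumps 6 from row 2; 6 starts row 3. P = [[1, 3], [5], [6]].
Insert 2: 2 bumps 3 from row 1; 3 bumps 5 from row 2; 5 bumps 6 from row 3; 6 starts row 4. P = [[1, 2], [3], [5], [6]].
Insert 4: appended to row 1. P = [[1, 2, 4], [3], [5], [6]].

So P = [[1, 2, 4], [3], [5], [6]], Q = [[1, 2, 6], [3], [4], [5]].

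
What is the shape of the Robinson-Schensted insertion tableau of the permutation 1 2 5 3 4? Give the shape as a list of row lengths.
[4, 1]

Row-insert each entry into an empty tableau.

After inserting 1: P = [[1]].
After inserting 2: P = [[1, 2]].
After inserting 5: P = [[1, 2, 5]].
After inserting 3: P = [[1, 2, 3], [5]].
After inserting 4: P = [[1, 2, 3, 4], [5]].

The final insertion tableau P = [[1, 2, 3, 4], [5]] has shape [4, 1].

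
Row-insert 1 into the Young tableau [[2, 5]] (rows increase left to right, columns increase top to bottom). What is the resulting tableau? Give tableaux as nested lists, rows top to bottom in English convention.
[[1, 5], [2]]

In row 1, 1 replaces 2 (the leftmost entry greater than 1); 2 is bumped to row 2. 2 starts a new row 2. The new tableau is [[1, 5], [2]].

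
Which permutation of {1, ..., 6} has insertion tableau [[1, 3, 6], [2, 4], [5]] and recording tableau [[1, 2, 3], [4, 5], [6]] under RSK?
Reverse the RSK construction: for i from n down to 1, find the cell of Q containing i, remove the entry at that cell from P, and reverse-bump it up through P; the value ejected from row 1 is w(i).

Step i=6: Q has 6 at row 3, column 1; remove 5 from row 3 of P and reverse-bump: 5 enters row 2 and ejects 4; 4 enters row 1 and ejects 3. So w(6) = 3. P is now [[1, 4, 6], [2, 5]].
Step i=5: Q has 5 at row 2, column 2; remove 5 from row 2 of P and reverse-bump: 5 enters row 1 and ejects 4. So w(5) = 4. P is now [[1, 5, 6], [2]].
Step i=4: Q has 4 at row 2, column 1; remove 2 from row 2 of P and reverse-bump: 2 enters row 1 and ejects 1. So w(4) = 1. P is now [[2, 5, 6]].
Step i=3: Q has 3 at row 1, column 3; remove that cell from P, ejecting 6. So w(3) = 6. P is now [[2, 5]].
Step i=2: Q has 2 at row 1, column 2; remove that cell from P, ejecting 5. So w(2) = 5. P is now [[2]].
Step i=1: Q has 1 at row 1, column 1; remove that cell from P, ejecting 2. So w(1) = 2. P is now [].

So w = 2 5 6 1 4 3.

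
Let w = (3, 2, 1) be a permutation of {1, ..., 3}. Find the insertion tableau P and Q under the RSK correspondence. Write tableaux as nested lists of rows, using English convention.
Insert each entry of the permutation into P by Schensted row insertion, recording in Q the position of each new cell.

Insert 3: appended to row 1. P = [[3]].
Insert 2: 2 bumps 3 from row 1; 3 starts row 2. P = [[2], [3]].
Insert 1: 1 bumps 2 from row 1; 2 bumps 3 from row 2; 3 starts row 3. P = [[1], [2], [3]].

So P = [[1], [2], [3]], Q = [[1], [2], [3]].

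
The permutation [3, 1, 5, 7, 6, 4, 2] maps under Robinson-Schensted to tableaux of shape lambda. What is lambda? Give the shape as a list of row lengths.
[3, 2, 1, 1]

Row-insert each entry into an empty tableau.

After inserting 3: P = [[3]].
After inserting 1: P = [[1], [3]].
After inserting 5: P = [[1, 5], [3]].
After inserting 7: P = [[1, 5, 7], [3]].
After inserting 6: P = [[1, 5, 6], [3, 7]].
After inserting 4: P = [[1, 4, 6], [3, 5], [7]].
After inserting 2: P = [[1, 2, 6], [3, 4], [5], [7]].

The final insertion tableau P = [[1, 2, 6], [3, 4], [5], [7]] has shape [3, 2, 1, 1].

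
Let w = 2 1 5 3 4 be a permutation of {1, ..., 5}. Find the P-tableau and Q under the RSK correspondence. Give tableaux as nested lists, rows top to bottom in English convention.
Insert each entry of the permutation into P by Schensted row insertion, recording in Q the position of each new cell.

After inserting 2: P = [[2]].
After inserting 1: P = [[1], [2]].
After inserting 5: P = [[1, 5], [2]].
After inserting 3: P = [[1, 3], [2, 5]].
After inserting 4: P = [[1, 3, 4], [2, 5]].

So P = [[1, 3, 4], [2, 5]], Q = [[1, 3, 5], [2, 4]].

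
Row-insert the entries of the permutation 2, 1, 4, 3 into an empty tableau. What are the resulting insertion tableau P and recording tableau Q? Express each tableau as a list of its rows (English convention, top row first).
Insert each entry of the permutation into P by Schensted row insertion, recording in Q the position of each new cell.

After inserting 2: P = [[2]].
After inserting 1: P = [[1], [2]].
After inserting 4: P = [[1, 4], [2]].
After inserting 3: P = [[1, 3], [2, 4]].

So P = [[1, 3], [2, 4]], Q = [[1, 3], [2, 4]].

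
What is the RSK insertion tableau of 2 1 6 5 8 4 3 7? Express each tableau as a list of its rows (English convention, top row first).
P = [[1, 3, 7], [2, 4, 8], [5], [6]]

After inserting 2: P = [[2]].
After inserting 1: P = [[1], [2]].
After inserting 6: P = [[1, 6], [2]].
After inserting 5: P = [[1, 5], [2, 6]].
After inserting 8: P = [[1, 5, 8], [2, 6]].
After inserting 4: P = [[1, 4, 8], [2, 5], [6]].
After inserting 3: P = [[1, 3, 8], [2, 4], [5], [6]].
After inserting 7: P = [[1, 3, 7], [2, 4, 8], [5], [6]].

So P = [[1, 3, 7], [2, 4, 8], [5], [6]].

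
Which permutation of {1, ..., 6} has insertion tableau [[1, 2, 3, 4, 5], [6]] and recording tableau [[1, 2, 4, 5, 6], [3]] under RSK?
1 6 2 3 4 5

Reverse the RSK construction: for i from n down to 1, find the cell of Q containing i, remove the entry at that cell from P, and reverse-bump it up through P; the value ejected from row 1 is w(i).

Step i=6: Q has 6 at row 1, column 5; remove that cell from P, ejecting 5. So w(6) = 5. P is now [[1, 2, 3, 4], [6]].
Step i=5: Q has 5 at row 1, column 4; remove that cell from P, ejecting 4. So w(5) = 4. P is now [[1, 2, 3], [6]].
Step i=4: Q has 4 at row 1, column 3; remove that cell from P, ejecting 3. So w(4) = 3. P is now [[1, 2], [6]].
Step i=3: Q has 3 at row 2, column 1; remove 6 from row 2 of P and reverse-bump: 6 enters row 1 and ejects 2. So w(3) = 2. P is now [[1, 6]].
Step i=2: Q has 2 at row 1, column 2; remove that cell from P, ejecting 6. So w(2) = 6. P is now [[1]].
Step i=1: Q has 1 at row 1, column 1; remove that cell from P, ejecting 1. So w(1) = 1. P is now [].

So w = 1 6 2 3 4 5.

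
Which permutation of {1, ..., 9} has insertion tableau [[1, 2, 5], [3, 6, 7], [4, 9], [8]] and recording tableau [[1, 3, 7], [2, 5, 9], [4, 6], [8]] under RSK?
8 4 9 1 6 3 7 2 5

Reverse the RSK construction: for i from n down to 1, find the cell of Q containing i, remove the entry at that cell from P, and reverse-bump it up through P; the value ejected from row 1 is w(i).

Step i=9: Q has 9 at row 2, column 3; remove 7 from row 2 of P and reverse-bump: 7 enters row 1 and ejects 5. So w(9) = 5. P is now [[1, 2, 7], [3, 6], [4, 9], [8]].
Step i=8: Q has 8 at row 4, column 1; remove 8 from row 4 of P and reverse-bump: 8 enters row 3 and ejects 4; 4 enters row 2 and ejects 3; 3 enters row 1 and ejects 2. So w(8) = 2. P is now [[1, 3, 7], [4, 6], [8, 9]].
Step i=7: Q has 7 at row 1, column 3; remove that cell from P, ejecting 7. So w(7) = 7. P is now [[1, 3], [4, 6], [8, 9]].
Step i=6: Q has 6 at row 3, column 2; remove 9 from row 3 of P and reverse-bump: 9 enters row 2 and ejects 6; 6 enters row 1 and ejects 3. So w(6) = 3. P is now [[1, 6], [4, 9], [8]].
Step i=5: Q has 5 at row 2, column 2; remove 9 from row 2 of P and reverse-bump: 9 enters row 1 and ejects 6. So w(5) = 6. P is now [[1, 9], [4], [8]].
Step i=4: Q has 4 at row 3, column 1; remove 8 from row 3 of P and reverse-bump: 8 enters row 2 and ejects 4; 4 enters row 1 and ejects 1. So w(4) = 1. P is now [[4, 9], [8]].
Step i=3: Q has 3 at row 1, column 2; remove that cell from P, ejecting 9. So w(3) = 9. P is now [[4], [8]].
Step i=2: Q has 2 at row 2, column 1; remove 8 from row 2 of P and reverse-bump: 8 enters row 1 and ejects 4. So w(2) = 4. P is now [[8]].
Step i=1: Q has 1 at row 1, column 1; remove that cell from P, ejecting 8. So w(1) = 8. P is now [].

So w = 8 4 9 1 6 3 7 2 5.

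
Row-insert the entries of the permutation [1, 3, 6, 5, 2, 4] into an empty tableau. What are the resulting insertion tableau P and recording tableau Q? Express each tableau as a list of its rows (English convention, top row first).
P = [[1, 2, 4], [3, 5], [6]], Q = [[1, 2, 3], [4, 6], [5]]

Insert each entry of the permutation into P by Schensted row insertion, recording in Q the position of each new cell.

Insert 1: appended to row 1. P = [[1]], Q = [[1]].
Insert 3: appended to row 1. P = [[1, 3]], Q = [[1, 2]].
Insert 6: appended to row 1. P = [[1, 3, 6]], Q = [[1, 2, 3]].
Insert 5: 5 bumps 6 from row 1; 6 starts row 2. P = [[1, 3, 5], [6]], Q = [[1, 2, 3], [4]].
Insert 2: 2 bumps 3 from row 1; 3 bumps 6 from row 2; 6 starts row 3. P = [[1, 2, 5], [3], [6]], Q = [[1, 2, 3], [4], [5]].
Insert 4: 4 bumps 5 from row 1; 5 appends to row 2. P = [[1, 2, 4], [3, 5], [6]], Q = [[1, 2, 3], [4, 6], [5]].

So P = [[1, 2, 4], [3, 5], [6]], Q = [[1, 2, 3], [4, 6], [5]].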